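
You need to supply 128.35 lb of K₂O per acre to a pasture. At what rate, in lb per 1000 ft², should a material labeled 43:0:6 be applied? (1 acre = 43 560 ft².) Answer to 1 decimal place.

49.1 lb of product per thousand sq ft

Product per acre = 128.35 / 6% = 2139.17 lb.
Convert to per 1000 ft²: 2139.17 × 0.0229568 = 49.1085 lb.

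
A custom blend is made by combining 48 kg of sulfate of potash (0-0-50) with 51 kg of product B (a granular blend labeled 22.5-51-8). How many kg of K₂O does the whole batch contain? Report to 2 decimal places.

K₂O mass = 50%×48 + 8%×51 = 28.08 kg.

28.08 kg K₂O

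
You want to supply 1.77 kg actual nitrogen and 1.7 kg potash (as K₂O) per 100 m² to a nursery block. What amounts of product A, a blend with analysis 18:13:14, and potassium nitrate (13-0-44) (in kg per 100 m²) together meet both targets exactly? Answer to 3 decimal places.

With a, b = kg per 100 m² of product A and potassium nitrate:
N: 0.18·a + 0.13·b = 1.77
K₂O: 0.14·a + 0.44·b = 1.7
Solving simultaneously: a = 9.14426, b = 0.954098.

9.144 kg product A, 0.954 kg potassium nitrate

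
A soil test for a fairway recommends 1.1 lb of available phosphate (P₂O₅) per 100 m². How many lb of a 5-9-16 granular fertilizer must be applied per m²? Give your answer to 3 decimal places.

Product per 100 m² = 1.1 / 9% = 12.2222 lb.
Convert to per m²: 12.2222 × 0.01 = 0.122222 lb.

0.122 lb of product per sq m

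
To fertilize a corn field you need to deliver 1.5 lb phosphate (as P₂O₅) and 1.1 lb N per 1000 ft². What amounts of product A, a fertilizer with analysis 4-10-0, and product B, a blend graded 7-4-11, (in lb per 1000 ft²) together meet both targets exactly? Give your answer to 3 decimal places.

Let a = lb of product A, b = lb of product B (per 1000 ft²).
P₂O₅: 0.1·a + 0.04·b = 1.5
N: 0.04·a + 0.07·b = 1.1
Solving simultaneously: a = 11.2963, b = 9.25926.

11.296 lb product A, 9.259 lb product B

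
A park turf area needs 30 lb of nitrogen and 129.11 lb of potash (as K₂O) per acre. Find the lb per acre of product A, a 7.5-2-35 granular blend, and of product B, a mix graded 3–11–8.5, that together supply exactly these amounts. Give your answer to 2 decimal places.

320.80 lb product A, 198.00 lb product B

Let a = lb of product A, b = lb of product B (per acre).
N: 0.075·a + 0.03·b = 30
K₂O: 0.35·a + 0.085·b = 129.11
Eliminate b: (row1) − 0.03/0.085·(row2) → -0.0485294·a = -15.5682, so a = 320.8.
Then b = (129.11 − 0.35·320.8) / 0.085 = 198.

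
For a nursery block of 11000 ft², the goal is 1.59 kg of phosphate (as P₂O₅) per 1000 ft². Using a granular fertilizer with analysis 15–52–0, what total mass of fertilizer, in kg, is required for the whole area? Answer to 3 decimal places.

Product per 1000 ft² = 1.59 / 52% = 3.05769 kg.
Total product = 3.05769 × 11000 / 1000 = 33.6346 kg.

33.635 kg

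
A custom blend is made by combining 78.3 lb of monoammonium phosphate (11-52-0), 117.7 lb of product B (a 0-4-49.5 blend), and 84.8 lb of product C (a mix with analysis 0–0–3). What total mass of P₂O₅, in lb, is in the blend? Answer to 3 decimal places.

45.424 lb P₂O₅

P₂O₅ mass = 52%×78.3 + 4%×117.7 + 0%×84.8 = 45.424 lb.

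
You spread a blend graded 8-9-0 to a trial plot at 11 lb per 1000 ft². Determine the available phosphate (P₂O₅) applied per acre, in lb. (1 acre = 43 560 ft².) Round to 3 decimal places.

P₂O₅ per 1000 ft² = 11 × 9% = 0.99 lb.
Convert to per acre: 0.99 × 43.56 = 43.1244 lb.

43.124 lb P₂O₅ per acre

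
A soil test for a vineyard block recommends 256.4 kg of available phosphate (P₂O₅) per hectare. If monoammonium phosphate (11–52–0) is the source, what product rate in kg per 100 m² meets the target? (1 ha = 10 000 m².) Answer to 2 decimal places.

Product per hectare = 256.4 / 52% = 493.077 kg.
Convert to per 100 m²: 493.077 × 0.01 = 4.93077 kg.

4.93 kg of product per hundred sq m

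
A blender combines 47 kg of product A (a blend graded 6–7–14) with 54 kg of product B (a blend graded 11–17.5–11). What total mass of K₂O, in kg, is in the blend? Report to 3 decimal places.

12.520 kg K₂O

K₂O mass = 14%×47 + 11%×54 = 12.52 kg.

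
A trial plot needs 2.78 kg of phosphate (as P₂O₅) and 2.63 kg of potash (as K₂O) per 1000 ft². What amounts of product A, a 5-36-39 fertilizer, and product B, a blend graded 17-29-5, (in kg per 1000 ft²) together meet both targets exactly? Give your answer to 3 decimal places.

Let a = kg of product A, b = kg of product B (per 1000 ft²).
P₂O₅: 0.36·a + 0.29·b = 2.78
K₂O: 0.39·a + 0.05·b = 2.63
From row1: a = (2.78 − 0.29·b) / 0.36.
Into row2: 0.39·(2.78 − 0.29·b)/0.36 + 0.05·b = 2.63 → b = 1.44479, a = 6.55836.

6.558 kg product A, 1.445 kg product B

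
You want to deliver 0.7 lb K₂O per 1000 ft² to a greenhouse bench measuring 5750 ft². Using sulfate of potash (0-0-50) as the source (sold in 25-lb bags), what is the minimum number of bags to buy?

1 bags

Product per 1000 ft² = 0.7 / 50% = 1.4 lb.
Total product = 1.4 × 5750 / 1000 = 8.05 lb.
Bags = ⌈8.05 / 25⌉ = 1.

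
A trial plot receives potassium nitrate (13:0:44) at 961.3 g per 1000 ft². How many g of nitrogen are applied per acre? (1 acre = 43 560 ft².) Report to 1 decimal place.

5443.6 g N per acre

nitrogen per 1000 ft² = 961.3 × 13% = 124.969 g.
Convert to per acre: 124.969 × 43.56 = 5443.6496 g.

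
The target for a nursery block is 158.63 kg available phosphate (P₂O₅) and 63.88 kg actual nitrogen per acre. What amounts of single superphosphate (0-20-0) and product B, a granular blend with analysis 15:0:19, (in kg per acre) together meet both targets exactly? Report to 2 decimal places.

Let a = kg of single superphosphate, b = kg of product B (per acre).
P₂O₅: 0.2·a + 0·b = 158.63
N: 0·a + 0.15·b = 63.88
Solving simultaneously: a = 793.15, b = 425.867.

793.15 kg single superphosphate, 425.87 kg product B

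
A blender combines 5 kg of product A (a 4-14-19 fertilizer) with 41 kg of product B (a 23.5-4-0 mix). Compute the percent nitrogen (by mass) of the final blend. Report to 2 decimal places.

Total mass = 5 + 41 = 46 kg.
N mass = 4%×5 + 23.5%×41 = 9.835 kg.
% N = 9.835 / 46 = 21.3804%.

21.38% N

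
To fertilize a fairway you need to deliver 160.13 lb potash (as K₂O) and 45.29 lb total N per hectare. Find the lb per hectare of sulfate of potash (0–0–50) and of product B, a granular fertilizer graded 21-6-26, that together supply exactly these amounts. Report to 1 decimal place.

Per-hectare balance (a = sulfate of potash, b = product B):
K₂O: 0.5·a + 0.26·b = 160.13
N: 0·a + 0.21·b = 45.29
Solving simultaneously: a = 208.113, b = 215.667.

208.1 lb sulfate of potash, 215.7 lb product B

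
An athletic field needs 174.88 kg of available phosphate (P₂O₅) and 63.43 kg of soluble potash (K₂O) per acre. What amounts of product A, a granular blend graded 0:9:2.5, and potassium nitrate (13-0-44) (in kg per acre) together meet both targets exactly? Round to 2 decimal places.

With a, b = kg per acre of product A and potassium nitrate:
P₂O₅: 0.09·a + 0·b = 174.88
K₂O: 0.025·a + 0.44·b = 63.43
Solving simultaneously: a = 1943.111, b = 33.7551.

1943.11 kg product A, 33.76 kg potassium nitrate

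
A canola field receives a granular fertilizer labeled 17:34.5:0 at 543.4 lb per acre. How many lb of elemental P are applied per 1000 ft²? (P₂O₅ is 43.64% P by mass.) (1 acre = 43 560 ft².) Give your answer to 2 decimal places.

P₂O₅ per acre = 543.4 × 34.5% = 187.473 lb.
Elemental P = 187.473 × 0.4364 = 81.8132 lb per acre.
Convert to per 1000 ft²: 81.8132 × 0.0229568 = 1.87817 lb.

1.88 lb P per thousand sq ft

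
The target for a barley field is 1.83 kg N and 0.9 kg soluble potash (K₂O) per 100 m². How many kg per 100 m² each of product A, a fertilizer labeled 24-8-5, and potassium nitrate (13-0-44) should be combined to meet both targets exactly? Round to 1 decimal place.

6.9 kg product A, 1.3 kg potassium nitrate

Let a = kg of product A, b = kg of potassium nitrate (per 100 m²).
N: 0.24·a + 0.13·b = 1.83
K₂O: 0.05·a + 0.44·b = 0.9
Solving simultaneously: a = 6.9445, b = 1.25631.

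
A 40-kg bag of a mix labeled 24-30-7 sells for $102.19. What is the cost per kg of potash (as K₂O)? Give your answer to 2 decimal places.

$36.50 per kg K₂O

K₂O in bag = 40 × 7% = 2.8 kg.
Cost per kg K₂O = $102.19 / 2.8 = $36.4964.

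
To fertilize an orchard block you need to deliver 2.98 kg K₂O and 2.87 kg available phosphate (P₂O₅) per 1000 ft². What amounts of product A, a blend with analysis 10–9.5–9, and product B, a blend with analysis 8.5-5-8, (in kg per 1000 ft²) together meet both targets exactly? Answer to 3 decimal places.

Let a = kg of product A, b = kg of product B (per 1000 ft²).
K₂O: 0.09·a + 0.08·b = 2.98
P₂O₅: 0.095·a + 0.05·b = 2.87
Eliminate a: (row1) − 0.09/0.095·(row2) → 0.0326316·b = 0.261053, so b = 8.
Back-substitute: a = (2.98 − 0.08·8) / 0.09 = 26.

26.000 kg product A, 8.000 kg product B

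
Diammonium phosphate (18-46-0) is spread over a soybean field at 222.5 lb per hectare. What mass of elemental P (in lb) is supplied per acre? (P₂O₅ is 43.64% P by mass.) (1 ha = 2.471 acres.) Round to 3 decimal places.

18.076 lb P per acre

P₂O₅ per hectare = 222.5 × 46% = 102.35 lb.
Elemental P = 102.35 × 0.4364 = 44.6655 lb per hectare.
Convert to per acre: 44.6655 × 0.404694 = 18.0759 lb.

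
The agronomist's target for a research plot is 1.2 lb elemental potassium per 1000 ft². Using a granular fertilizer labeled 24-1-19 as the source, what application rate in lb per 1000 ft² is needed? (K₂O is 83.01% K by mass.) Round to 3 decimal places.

7.608 lb of product per thousand sq ft

As K₂O: 1.2 / 0.8301 = 1.44561 lb per 1000 ft².
Product per 1000 ft² = 1.44561 / 19% = 7.60847 lb.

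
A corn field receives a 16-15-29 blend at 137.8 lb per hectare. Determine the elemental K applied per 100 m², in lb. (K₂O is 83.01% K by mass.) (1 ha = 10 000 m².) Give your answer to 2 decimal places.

0.33 lb K per hundred sq m

K₂O per hectare = 137.8 × 29% = 39.962 lb.
Elemental K = 39.962 × 0.8301 = 33.1725 lb per hectare.
Convert to per 100 m²: 33.1725 × 0.01 = 0.331725 lb.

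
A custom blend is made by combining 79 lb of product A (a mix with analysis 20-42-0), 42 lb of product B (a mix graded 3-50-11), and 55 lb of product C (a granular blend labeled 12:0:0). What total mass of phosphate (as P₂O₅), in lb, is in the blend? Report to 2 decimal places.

P₂O₅ mass = 42%×79 + 50%×42 + 0%×55 = 54.18 lb.

54.18 lb P₂O₅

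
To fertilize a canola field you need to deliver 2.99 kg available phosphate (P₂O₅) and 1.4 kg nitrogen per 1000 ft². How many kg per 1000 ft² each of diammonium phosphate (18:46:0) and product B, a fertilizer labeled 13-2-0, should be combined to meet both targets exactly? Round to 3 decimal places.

Per-1000 ft² balance (a = diammonium phosphate, b = product B):
P₂O₅: 0.46·a + 0.02·b = 2.99
N: 0.18·a + 0.13·b = 1.4
Eliminate a: (row1) − 0.46/0.18·(row2) → -0.312222·b = -0.587778, so b = 1.88256.
Back-substitute: a = (2.99 − 0.02·1.88256) / 0.46 = 6.41815.

6.418 kg diammonium phosphate, 1.883 kg product B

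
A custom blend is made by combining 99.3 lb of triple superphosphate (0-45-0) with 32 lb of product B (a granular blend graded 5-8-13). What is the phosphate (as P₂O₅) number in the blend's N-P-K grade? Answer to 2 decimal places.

Total mass = 99.3 + 32 = 131.3 lb.
P₂O₅ mass = 45%×99.3 + 8%×32 = 47.245 lb.
% P₂O₅ = 47.245 / 131.3 = 35.9825%.

35.98% P₂O₅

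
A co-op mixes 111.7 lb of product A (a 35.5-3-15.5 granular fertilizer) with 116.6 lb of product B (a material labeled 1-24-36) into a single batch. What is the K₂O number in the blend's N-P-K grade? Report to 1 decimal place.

Total mass = 111.7 + 116.6 = 228.3 lb.
K₂O mass = 15.5%×111.7 + 36%×116.6 = 59.2895 lb.
% K₂O = 59.2895 / 228.3 = 25.97%.

26.0% K₂O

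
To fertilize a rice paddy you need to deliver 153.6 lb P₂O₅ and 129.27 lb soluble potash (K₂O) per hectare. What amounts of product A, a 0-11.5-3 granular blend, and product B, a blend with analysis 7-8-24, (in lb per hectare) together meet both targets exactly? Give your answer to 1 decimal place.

1052.5 lb product A, 407.1 lb product B

With a, b = lb per hectare of product A and product B:
P₂O₅: 0.115·a + 0.08·b = 153.6
K₂O: 0.03·a + 0.24·b = 129.27
Eliminate b: (row1) − 0.08/0.24·(row2) → 0.105·a = 110.51, so a = 1052.48.
Then b = (129.27 − 0.03·1052.48) / 0.24 = 407.065.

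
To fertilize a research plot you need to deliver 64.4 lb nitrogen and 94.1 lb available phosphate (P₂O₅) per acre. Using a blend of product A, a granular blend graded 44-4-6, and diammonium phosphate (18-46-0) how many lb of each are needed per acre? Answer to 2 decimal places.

64.99 lb product A, 198.91 lb diammonium phosphate

With a, b = lb per acre of product A and diammonium phosphate:
N: 0.44·a + 0.18·b = 64.4
P₂O₅: 0.04·a + 0.46·b = 94.1
From row1: a = (64.4 − 0.18·b) / 0.44.
Into row2: 0.04·(64.4 − 0.18·b)/0.44 + 0.46·b = 94.1 → b = 198.914, a = 64.9898.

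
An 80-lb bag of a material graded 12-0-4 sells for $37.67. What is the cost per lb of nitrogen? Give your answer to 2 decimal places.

N in bag = 80 × 12% = 9.6 lb.
Cost per lb N = $37.67 / 9.6 = $3.9240.

$3.92 per lb N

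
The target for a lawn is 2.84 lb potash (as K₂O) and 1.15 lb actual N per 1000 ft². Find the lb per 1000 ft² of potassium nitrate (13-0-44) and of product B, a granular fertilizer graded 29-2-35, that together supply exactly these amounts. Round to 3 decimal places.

5.129 lb potassium nitrate, 1.666 lb product B

With a, b = lb per 1000 ft² of potassium nitrate and product B:
K₂O: 0.44·a + 0.35·b = 2.84
N: 0.13·a + 0.29·b = 1.15
Eliminate a: (row1) − 0.44/0.13·(row2) → -0.631538·b = -1.05231, so b = 1.66626.
Back-substitute: a = (2.84 − 0.35·1.66626) / 0.44 = 5.12911.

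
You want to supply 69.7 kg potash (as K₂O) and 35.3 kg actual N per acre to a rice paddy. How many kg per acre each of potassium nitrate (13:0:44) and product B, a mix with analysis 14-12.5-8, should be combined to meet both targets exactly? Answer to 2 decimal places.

Let a = kg of potassium nitrate, b = kg of product B (per acre).
K₂O: 0.44·a + 0.08·b = 69.7
N: 0.13·a + 0.14·b = 35.3
From row1: a = (69.7 − 0.08·b) / 0.44.
Into row2: 0.13·(69.7 − 0.08·b)/0.44 + 0.14·b = 35.3 → b = 126.387, a = 135.4297.

135.43 kg potassium nitrate, 126.39 kg product B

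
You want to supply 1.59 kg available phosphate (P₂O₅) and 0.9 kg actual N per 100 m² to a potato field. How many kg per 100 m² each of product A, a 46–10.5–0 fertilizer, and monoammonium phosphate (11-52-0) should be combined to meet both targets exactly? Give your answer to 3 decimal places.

Per-100 m² balance (a = product A, b = monoammonium phosphate):
P₂O₅: 0.105·a + 0.52·b = 1.59
N: 0.46·a + 0.11·b = 0.9
From row1: a = (1.59 − 0.52·b) / 0.105.
Into row2: 0.46·(1.59 − 0.52·b)/0.105 + 0.11·b = 0.9 → b = 2.79772, a = 1.2875.

1.288 kg product A, 2.798 kg monoammonium phosphate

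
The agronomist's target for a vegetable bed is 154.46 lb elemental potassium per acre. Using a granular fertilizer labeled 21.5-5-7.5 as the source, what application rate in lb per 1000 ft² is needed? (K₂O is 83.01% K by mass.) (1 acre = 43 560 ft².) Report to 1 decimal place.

As K₂O: 154.46 / 0.8301 = 186.074 lb per acre.
Product per acre = 186.074 / 7.5% = 2480.99 lb.
Convert to per 1000 ft²: 2480.99 × 0.0229568 = 56.9556 lb.

57.0 lb of product per thousand sq ft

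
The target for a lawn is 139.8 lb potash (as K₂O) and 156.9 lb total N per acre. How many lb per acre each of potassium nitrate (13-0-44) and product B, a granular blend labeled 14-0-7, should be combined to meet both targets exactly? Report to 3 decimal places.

163.600 lb potassium nitrate, 968.800 lb product B

Let a = lb of potassium nitrate, b = lb of product B (per acre).
K₂O: 0.44·a + 0.07·b = 139.8
N: 0.13·a + 0.14·b = 156.9
From row1: a = (139.8 − 0.07·b) / 0.44.
Into row2: 0.13·(139.8 − 0.07·b)/0.44 + 0.14·b = 156.9 → b = 968.8, a = 163.6.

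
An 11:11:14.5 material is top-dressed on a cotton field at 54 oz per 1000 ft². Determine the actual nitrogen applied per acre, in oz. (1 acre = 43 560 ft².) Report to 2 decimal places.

258.75 oz N per acre

nitrogen per 1000 ft² = 54 × 11% = 5.94 oz.
Convert to per acre: 5.94 × 43.56 = 258.746 oz.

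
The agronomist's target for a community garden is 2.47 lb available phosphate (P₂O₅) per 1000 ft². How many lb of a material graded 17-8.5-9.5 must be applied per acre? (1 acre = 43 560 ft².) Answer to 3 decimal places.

Product per 1000 ft² = 2.47 / 8.5% = 29.0588 lb.
Convert to per acre: 29.0588 × 43.56 = 1265.8024 lb.

1265.802 lb of product per acre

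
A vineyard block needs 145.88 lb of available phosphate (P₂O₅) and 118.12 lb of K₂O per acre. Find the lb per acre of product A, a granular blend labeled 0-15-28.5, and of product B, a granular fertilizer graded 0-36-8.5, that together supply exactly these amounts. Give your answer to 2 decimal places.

335.26 lb product A, 265.53 lb product B

With a, b = lb per acre of product A and product B:
P₂O₅: 0.15·a + 0.36·b = 145.88
K₂O: 0.285·a + 0.085·b = 118.12
Solving simultaneously: a = 335.263, b = 265.529.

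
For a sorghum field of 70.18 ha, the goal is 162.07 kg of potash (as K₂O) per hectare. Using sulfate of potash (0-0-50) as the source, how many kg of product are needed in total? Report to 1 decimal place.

Product per hectare = 162.07 / 50% = 324.14 kg.
Total product = 324.14 × 70.18 = 22748.145 kg.

22748.1 kg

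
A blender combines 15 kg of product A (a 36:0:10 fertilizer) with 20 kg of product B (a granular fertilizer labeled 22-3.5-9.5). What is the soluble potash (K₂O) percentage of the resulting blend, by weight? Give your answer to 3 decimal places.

9.714% K₂O

Total mass = 15 + 20 = 35 kg.
K₂O mass = 10%×15 + 9.5%×20 = 3.4 kg.
% K₂O = 3.4 / 35 = 9.71429%.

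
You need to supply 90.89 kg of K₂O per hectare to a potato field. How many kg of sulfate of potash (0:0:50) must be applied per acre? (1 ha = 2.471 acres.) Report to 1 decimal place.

73.6 kg of product per acre

Product per hectare = 90.89 / 50% = 181.78 kg.
Convert to per acre: 181.78 × 0.404694 = 73.5654 kg.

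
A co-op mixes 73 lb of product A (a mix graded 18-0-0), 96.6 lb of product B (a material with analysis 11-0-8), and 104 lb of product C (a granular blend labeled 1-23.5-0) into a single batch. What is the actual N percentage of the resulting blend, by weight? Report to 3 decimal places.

Total mass = 73 + 96.6 + 104 = 273.6 lb.
N mass = 18%×73 + 11%×96.6 + 1%×104 = 24.806 lb.
% N = 24.806 / 273.6 = 9.06652%.

9.067% N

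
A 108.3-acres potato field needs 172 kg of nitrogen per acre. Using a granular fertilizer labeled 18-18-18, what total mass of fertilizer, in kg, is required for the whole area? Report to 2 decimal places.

Product per acre = 172 / 18% = 955.556 kg.
Total product = 955.556 × 108.3 = 103486.667 kg.

103486.67 kg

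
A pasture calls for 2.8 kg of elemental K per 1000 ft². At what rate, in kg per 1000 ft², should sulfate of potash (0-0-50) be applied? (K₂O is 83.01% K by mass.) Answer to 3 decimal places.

6.746 kg of product per thousand sq ft

As K₂O: 2.8 / 0.8301 = 3.37309 kg per 1000 ft².
Product per 1000 ft² = 3.37309 / 50% = 6.74618 kg.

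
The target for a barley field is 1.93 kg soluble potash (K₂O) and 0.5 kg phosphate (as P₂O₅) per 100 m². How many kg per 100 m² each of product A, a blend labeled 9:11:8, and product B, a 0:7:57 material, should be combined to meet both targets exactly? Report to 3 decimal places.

Let a = kg of product A, b = kg of product B (per 100 m²).
K₂O: 0.08·a + 0.57·b = 1.93
P₂O₅: 0.11·a + 0.07·b = 0.5
From row1: a = (1.93 − 0.57·b) / 0.08.
Into row2: 0.11·(1.93 − 0.57·b)/0.08 + 0.07·b = 0.5 → b = 3.01751, a = 2.62522.

2.625 kg product A, 3.018 kg product B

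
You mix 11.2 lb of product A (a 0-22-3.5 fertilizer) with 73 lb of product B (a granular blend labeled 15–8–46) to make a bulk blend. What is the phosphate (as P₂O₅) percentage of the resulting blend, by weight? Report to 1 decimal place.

9.9% P₂O₅

Total mass = 11.2 + 73 = 84.2 lb.
P₂O₅ mass = 22%×11.2 + 8%×73 = 8.304 lb.
% P₂O₅ = 8.304 / 84.2 = 9.86223%.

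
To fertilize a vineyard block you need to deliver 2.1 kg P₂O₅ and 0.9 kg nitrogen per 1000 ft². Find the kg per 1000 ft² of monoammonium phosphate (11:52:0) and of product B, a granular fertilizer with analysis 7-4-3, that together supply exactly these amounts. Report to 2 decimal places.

3.47 kg monoammonium phosphate, 7.41 kg product B

Let a = kg of monoammonium phosphate, b = kg of product B (per 1000 ft²).
P₂O₅: 0.52·a + 0.04·b = 2.1
N: 0.11·a + 0.07·b = 0.9
Solving simultaneously: a = 3.46875, b = 7.40625.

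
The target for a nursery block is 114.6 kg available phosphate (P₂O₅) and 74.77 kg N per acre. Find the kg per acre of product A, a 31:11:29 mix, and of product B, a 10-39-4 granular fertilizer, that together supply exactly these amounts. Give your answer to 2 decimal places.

Per-acre balance (a = product A, b = product B):
P₂O₅: 0.11·a + 0.39·b = 114.6
N: 0.31·a + 0.1·b = 74.77
Solving simultaneously: a = 161.058, b = 248.419.

161.06 kg product A, 248.42 kg product B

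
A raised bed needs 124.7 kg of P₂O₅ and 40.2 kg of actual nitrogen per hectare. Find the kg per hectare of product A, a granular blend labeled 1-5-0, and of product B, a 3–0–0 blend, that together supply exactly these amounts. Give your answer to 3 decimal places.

2494.000 kg product A, 508.667 kg product B

Per-hectare balance (a = product A, b = product B):
P₂O₅: 0.05·a + 0·b = 124.7
N: 0.01·a + 0.03·b = 40.2
Solving simultaneously: a = 2494, b = 508.6667.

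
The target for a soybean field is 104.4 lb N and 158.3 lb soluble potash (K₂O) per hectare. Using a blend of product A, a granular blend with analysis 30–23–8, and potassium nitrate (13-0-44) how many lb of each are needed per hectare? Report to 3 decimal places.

Per-hectare balance (a = product A, b = potassium nitrate):
N: 0.3·a + 0.13·b = 104.4
K₂O: 0.08·a + 0.44·b = 158.3
From row1: a = (104.4 − 0.13·b) / 0.3.
Into row2: 0.08·(104.4 − 0.13·b)/0.3 + 0.44·b = 158.3 → b = 321.8586, a = 208.52796.

208.528 lb product A, 321.859 lb potassium nitrate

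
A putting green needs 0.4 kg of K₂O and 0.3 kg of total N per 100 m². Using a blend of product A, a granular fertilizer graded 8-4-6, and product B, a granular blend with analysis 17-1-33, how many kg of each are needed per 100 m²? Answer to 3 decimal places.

With a, b = kg per 100 m² of product A and product B:
K₂O: 0.06·a + 0.33·b = 0.4
N: 0.08·a + 0.17·b = 0.3
Solving simultaneously: a = 1.91358, b = 0.864198.

1.914 kg product A, 0.864 kg product B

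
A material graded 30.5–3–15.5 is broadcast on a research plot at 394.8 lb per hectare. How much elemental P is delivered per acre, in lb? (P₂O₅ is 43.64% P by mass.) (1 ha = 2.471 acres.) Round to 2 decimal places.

2.09 lb P per acre

P₂O₅ per hectare = 394.8 × 3% = 11.844 lb.
Elemental P = 11.844 × 0.4364 = 5.16872 lb per hectare.
Convert to per acre: 5.16872 × 0.404694 = 2.09175 lb.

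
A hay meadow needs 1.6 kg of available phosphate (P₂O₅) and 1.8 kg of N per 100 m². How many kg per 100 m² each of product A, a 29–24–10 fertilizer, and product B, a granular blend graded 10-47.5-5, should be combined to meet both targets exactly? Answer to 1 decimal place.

6.1 kg product A, 0.3 kg product B

Let a = kg of product A, b = kg of product B (per 100 m²).
P₂O₅: 0.24·a + 0.475·b = 1.6
N: 0.29·a + 0.1·b = 1.8
From row1: a = (1.6 − 0.475·b) / 0.24.
Into row2: 0.29·(1.6 − 0.475·b)/0.24 + 0.1·b = 1.8 → b = 0.281319, a = 6.10989.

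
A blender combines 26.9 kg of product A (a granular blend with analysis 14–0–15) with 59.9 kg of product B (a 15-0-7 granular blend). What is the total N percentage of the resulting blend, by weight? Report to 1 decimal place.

14.7% N

Total mass = 26.9 + 59.9 = 86.8 kg.
N mass = 14%×26.9 + 15%×59.9 = 12.751 kg.
% N = 12.751 / 86.8 = 14.6901%.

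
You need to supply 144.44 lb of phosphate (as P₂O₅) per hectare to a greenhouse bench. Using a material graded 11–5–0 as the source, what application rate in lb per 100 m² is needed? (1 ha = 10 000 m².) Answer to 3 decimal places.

28.888 lb of product per hundred sq m

Product per hectare = 144.44 / 5% = 2888.8 lb.
Convert to per 100 m²: 2888.8 × 0.01 = 28.888 lb.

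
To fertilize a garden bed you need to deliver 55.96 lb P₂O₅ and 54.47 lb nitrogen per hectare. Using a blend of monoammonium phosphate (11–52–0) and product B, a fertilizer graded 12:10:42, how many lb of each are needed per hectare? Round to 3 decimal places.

24.673 lb monoammonium phosphate, 431.300 lb product B

Let a = lb of monoammonium phosphate, b = lb of product B (per hectare).
P₂O₅: 0.52·a + 0.1·b = 55.96
N: 0.11·a + 0.12·b = 54.47
From row1: a = (55.96 − 0.1·b) / 0.52.
Into row2: 0.11·(55.96 − 0.1·b)/0.52 + 0.12·b = 54.47 → b = 431.2996, a = 24.6732.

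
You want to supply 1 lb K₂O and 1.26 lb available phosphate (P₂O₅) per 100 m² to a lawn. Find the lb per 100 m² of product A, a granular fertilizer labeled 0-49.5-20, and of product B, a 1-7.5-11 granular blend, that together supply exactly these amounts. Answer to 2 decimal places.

1.61 lb product A, 6.16 lb product B

Let a = lb of product A, b = lb of product B (per 100 m²).
K₂O: 0.2·a + 0.11·b = 1
P₂O₅: 0.495·a + 0.075·b = 1.26
Eliminate a: (row1) − 0.2/0.495·(row2) → 0.079697·b = 0.490909, so b = 6.1597.
Back-substitute: a = (1 − 0.11·6.1597) / 0.2 = 1.61217.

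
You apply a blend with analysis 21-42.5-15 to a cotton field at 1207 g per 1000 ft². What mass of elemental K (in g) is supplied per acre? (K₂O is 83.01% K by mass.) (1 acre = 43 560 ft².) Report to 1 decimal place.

6546.6 g K per acre

K₂O per 1000 ft² = 1207 × 15% = 181.05 g.
Elemental K = 181.05 × 0.8301 = 150.29 g per 1000 ft².
Convert to per acre: 150.29 × 43.56 = 6546.62 g.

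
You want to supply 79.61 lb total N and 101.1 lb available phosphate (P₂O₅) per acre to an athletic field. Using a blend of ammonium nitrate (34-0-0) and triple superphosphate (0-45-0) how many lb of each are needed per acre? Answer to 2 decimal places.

With a, b = lb per acre of ammonium nitrate and triple superphosphate:
N: 0.34·a + 0·b = 79.61
P₂O₅: 0·a + 0.45·b = 101.1
Solving simultaneously: a = 234.147, b = 224.667.

234.15 lb ammonium nitrate, 224.67 lb triple superphosphate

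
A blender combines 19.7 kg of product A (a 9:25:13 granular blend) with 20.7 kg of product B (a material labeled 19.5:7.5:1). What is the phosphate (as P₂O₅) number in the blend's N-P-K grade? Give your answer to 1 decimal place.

16.0% P₂O₅

Total mass = 19.7 + 20.7 = 40.4 kg.
P₂O₅ mass = 25%×19.7 + 7.5%×20.7 = 6.4775 kg.
% P₂O₅ = 6.4775 / 40.4 = 16.0334%.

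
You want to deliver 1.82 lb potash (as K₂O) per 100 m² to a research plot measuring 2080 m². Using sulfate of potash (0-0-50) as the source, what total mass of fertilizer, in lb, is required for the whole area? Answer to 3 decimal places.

75.712 lb

Product per 100 m² = 1.82 / 50% = 3.64 lb.
Total product = 3.64 × 2080 / 100 = 75.712 lb.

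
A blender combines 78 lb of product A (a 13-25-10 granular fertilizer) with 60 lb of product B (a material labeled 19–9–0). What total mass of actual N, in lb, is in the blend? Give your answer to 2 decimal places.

21.54 lb N

N mass = 13%×78 + 19%×60 = 21.54 lb.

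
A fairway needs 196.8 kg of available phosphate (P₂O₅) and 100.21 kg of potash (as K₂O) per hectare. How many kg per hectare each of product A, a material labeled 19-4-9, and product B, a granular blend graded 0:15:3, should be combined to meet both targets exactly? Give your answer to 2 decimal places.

Let a = kg of product A, b = kg of product B (per hectare).
P₂O₅: 0.04·a + 0.15·b = 196.8
K₂O: 0.09·a + 0.03·b = 100.21
Eliminate a: (row1) − 0.04/0.09·(row2) → 0.136667·b = 152.262, so b = 1114.114.
Back-substitute: a = (196.8 − 0.15·1114.114) / 0.04 = 742.073.

742.07 kg product A, 1114.11 kg product B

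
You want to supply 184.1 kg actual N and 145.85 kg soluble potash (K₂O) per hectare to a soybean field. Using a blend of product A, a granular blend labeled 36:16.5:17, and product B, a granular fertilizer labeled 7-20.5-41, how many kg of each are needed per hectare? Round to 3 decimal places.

480.999 kg product A, 156.293 kg product B

With a, b = kg per hectare of product A and product B:
N: 0.36·a + 0.07·b = 184.1
K₂O: 0.17·a + 0.41·b = 145.85
Solving simultaneously: a = 480.9985, b = 156.2933.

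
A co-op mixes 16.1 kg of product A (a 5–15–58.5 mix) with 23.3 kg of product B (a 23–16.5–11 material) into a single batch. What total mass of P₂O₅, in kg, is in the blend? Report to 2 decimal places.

P₂O₅ mass = 15%×16.1 + 16.5%×23.3 = 6.2595 kg.

6.26 kg P₂O₅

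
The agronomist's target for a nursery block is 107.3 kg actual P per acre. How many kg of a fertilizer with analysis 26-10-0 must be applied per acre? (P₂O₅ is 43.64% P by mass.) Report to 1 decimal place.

As P₂O₅: 107.3 / 0.4364 = 245.875 kg per acre.
Product per acre = 245.875 / 10% = 2458.75 kg.

2458.8 kg of product per acre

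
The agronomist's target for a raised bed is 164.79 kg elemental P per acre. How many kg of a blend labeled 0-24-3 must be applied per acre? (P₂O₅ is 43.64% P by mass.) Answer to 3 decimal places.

1573.385 kg of product per acre

As P₂O₅: 164.79 / 0.4364 = 377.612 kg per acre.
Product per acre = 377.612 / 24% = 1573.3845 kg.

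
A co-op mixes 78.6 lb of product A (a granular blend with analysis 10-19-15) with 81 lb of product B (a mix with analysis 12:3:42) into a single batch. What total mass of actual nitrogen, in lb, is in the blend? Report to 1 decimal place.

17.6 lb N

N mass = 10%×78.6 + 12%×81 = 17.58 lb.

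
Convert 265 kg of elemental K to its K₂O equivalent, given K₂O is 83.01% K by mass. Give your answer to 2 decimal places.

K₂O = 265 / 0.8301 = 319.239 kg.

319.24 kg K₂O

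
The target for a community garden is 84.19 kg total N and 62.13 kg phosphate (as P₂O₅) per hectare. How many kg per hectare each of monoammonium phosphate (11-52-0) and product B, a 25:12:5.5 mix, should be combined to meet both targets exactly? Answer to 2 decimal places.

46.49 kg monoammonium phosphate, 316.31 kg product B

Let a = kg of monoammonium phosphate, b = kg of product B (per hectare).
N: 0.11·a + 0.25·b = 84.19
P₂O₅: 0.52·a + 0.12·b = 62.13
Solving simultaneously: a = 46.4872, b = 316.306.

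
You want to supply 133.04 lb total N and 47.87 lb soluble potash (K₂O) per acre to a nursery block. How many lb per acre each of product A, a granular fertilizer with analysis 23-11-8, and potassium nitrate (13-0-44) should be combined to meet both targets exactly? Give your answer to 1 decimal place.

Let a = lb of product A, b = lb of potassium nitrate (per acre).
N: 0.23·a + 0.13·b = 133.04
K₂O: 0.08·a + 0.44·b = 47.87
Eliminate a: (row1) − 0.23/0.08·(row2) → -1.135·b = -4.58625, so b = 4.04075.
Back-substitute: a = (133.04 − 0.13·4.04075) / 0.23 = 576.151.

576.2 lb product A, 4.0 lb potassium nitrate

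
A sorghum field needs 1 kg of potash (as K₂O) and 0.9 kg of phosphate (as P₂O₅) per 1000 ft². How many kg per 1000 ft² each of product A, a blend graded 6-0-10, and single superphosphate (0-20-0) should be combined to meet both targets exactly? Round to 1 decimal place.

10.0 kg product A, 4.5 kg single superphosphate

Let a = kg of product A, b = kg of single superphosphate (per 1000 ft²).
K₂O: 0.1·a + 0·b = 1
P₂O₅: 0·a + 0.2·b = 0.9
Solving simultaneously: a = 10, b = 4.5.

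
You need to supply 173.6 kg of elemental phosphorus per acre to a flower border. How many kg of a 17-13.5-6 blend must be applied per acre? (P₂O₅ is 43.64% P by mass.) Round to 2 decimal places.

2946.67 kg of product per acre

As P₂O₅: 173.6 / 0.4364 = 397.8 kg per acre.
Product per acre = 397.8 / 13.5% = 2946.668 kg.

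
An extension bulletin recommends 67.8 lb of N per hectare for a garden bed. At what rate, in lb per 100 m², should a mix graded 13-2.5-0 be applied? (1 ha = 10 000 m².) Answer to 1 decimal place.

5.2 lb of product per hundred sq m

Product per hectare = 67.8 / 13% = 521.538 lb.
Convert to per 100 m²: 521.538 × 0.01 = 5.21538 lb.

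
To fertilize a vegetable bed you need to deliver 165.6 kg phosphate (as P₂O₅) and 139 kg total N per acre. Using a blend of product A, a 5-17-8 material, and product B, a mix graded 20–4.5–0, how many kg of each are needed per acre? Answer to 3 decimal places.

Let a = kg of product A, b = kg of product B (per acre).
P₂O₅: 0.17·a + 0.045·b = 165.6
N: 0.05·a + 0.2·b = 139
Solving simultaneously: a = 846.1417, b = 483.4646.

846.142 kg product A, 483.465 kg product B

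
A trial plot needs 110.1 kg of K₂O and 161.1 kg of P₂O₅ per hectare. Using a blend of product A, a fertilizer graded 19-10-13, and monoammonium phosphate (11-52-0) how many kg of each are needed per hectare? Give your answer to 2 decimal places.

Per-hectare balance (a = product A, b = monoammonium phosphate):
K₂O: 0.13·a + 0·b = 110.1
P₂O₅: 0.1·a + 0.52·b = 161.1
Solving simultaneously: a = 846.923, b = 146.938.

846.92 kg product A, 146.94 kg monoammonium phosphate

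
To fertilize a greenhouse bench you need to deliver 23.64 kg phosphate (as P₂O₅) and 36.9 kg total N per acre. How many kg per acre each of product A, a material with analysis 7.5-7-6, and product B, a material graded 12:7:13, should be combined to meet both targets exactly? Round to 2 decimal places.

Let a = kg of product A, b = kg of product B (per acre).
P₂O₅: 0.07·a + 0.07·b = 23.64
N: 0.075·a + 0.12·b = 36.9
From row1: a = (23.64 − 0.07·b) / 0.07.
Into row2: 0.075·(23.64 − 0.07·b)/0.07 + 0.12·b = 36.9 → b = 257.143, a = 80.5714.

80.57 kg product A, 257.14 kg product B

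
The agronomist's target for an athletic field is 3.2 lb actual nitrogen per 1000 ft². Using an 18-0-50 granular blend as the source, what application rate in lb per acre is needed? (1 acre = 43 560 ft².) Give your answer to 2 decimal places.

Product per 1000 ft² = 3.2 / 18% = 17.7778 lb.
Convert to per acre: 17.7778 × 43.56 = 774.4 lb.

774.40 lb of product per acre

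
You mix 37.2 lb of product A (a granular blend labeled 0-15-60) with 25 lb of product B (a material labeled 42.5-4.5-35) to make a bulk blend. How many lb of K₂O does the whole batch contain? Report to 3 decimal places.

K₂O mass = 60%×37.2 + 35%×25 = 31.07 lb.

31.070 lb K₂O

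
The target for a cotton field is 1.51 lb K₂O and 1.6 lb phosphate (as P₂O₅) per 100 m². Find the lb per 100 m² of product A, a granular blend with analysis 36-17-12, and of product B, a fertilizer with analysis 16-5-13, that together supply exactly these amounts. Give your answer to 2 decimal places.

8.23 lb product A, 4.02 lb product B

With a, b = lb per 100 m² of product A and product B:
K₂O: 0.12·a + 0.13·b = 1.51
P₂O₅: 0.17·a + 0.05·b = 1.6
Eliminate b: (row1) − 0.13/0.05·(row2) → -0.322·a = -2.65, so a = 8.22981.
Then b = (1.6 − 0.17·8.22981) / 0.05 = 4.01863.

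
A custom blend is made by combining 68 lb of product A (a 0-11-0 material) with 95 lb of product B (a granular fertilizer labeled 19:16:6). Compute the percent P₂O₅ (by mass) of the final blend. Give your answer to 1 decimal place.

Total mass = 68 + 95 = 163 lb.
P₂O₅ mass = 11%×68 + 16%×95 = 22.68 lb.
% P₂O₅ = 22.68 / 163 = 13.9141%.

13.9% P₂O₅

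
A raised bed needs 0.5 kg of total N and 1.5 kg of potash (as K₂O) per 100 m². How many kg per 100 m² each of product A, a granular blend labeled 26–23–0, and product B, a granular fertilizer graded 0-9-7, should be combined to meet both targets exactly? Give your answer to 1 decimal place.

Let a = kg of product A, b = kg of product B (per 100 m²).
N: 0.26·a + 0·b = 0.5
K₂O: 0·a + 0.07·b = 1.5
Solving simultaneously: a = 1.92308, b = 21.4286.

1.9 kg product A, 21.4 kg product B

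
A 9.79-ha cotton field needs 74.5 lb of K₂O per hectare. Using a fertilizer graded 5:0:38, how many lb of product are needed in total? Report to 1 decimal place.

Product per hectare = 74.5 / 38% = 196.053 lb.
Total product = 196.053 × 9.79 = 1919.36 lb.

1919.4 lb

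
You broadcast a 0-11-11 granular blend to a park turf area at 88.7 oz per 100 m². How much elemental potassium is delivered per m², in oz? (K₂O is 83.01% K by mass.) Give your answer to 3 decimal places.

K₂O per 100 m² = 88.7 × 11% = 9.757 oz.
Elemental K = 9.757 × 0.8301 = 8.09929 oz per 100 m².
Convert to per m²: 8.09929 × 0.01 = 0.0809929 oz.

0.081 oz K per sq m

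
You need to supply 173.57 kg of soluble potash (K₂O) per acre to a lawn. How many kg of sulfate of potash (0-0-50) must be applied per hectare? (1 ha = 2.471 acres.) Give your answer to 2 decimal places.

Product per acre = 173.57 / 50% = 347.14 kg.
Convert to per hectare: 347.14 × 2.471 = 857.783 kg.

857.78 kg of product per hectare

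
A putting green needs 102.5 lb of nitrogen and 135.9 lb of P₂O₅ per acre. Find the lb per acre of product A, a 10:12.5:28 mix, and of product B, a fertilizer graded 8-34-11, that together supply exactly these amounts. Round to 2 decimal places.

999.08 lb product A, 32.40 lb product B

Per-acre balance (a = product A, b = product B):
N: 0.1·a + 0.08·b = 102.5
P₂O₅: 0.125·a + 0.34·b = 135.9
Eliminate a: (row1) − 0.1/0.125·(row2) → -0.192·b = -6.22, so b = 32.3958.
Back-substitute: a = (102.5 − 0.08·32.3958) / 0.1 = 999.083.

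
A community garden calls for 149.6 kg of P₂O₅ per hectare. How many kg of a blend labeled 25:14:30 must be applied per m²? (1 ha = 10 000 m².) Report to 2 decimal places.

0.11 kg of product per sq m

Product per hectare = 149.6 / 14% = 1068.57 kg.
Convert to per m²: 1068.57 × 0.0001 = 0.106857 kg.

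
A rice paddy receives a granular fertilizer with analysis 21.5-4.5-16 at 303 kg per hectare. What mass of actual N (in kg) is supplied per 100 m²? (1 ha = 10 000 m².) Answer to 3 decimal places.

nitrogen per hectare = 303 × 21.5% = 65.145 kg.
Convert to per 100 m²: 65.145 × 0.01 = 0.65145 kg.

0.651 kg N per hundred sq m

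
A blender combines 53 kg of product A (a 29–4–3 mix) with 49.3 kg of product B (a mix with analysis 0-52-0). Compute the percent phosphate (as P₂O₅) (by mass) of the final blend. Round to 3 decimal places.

Total mass = 53 + 49.3 = 102.3 kg.
P₂O₅ mass = 4%×53 + 52%×49.3 = 27.756 kg.
% P₂O₅ = 27.756 / 102.3 = 27.13196%.

27.132% P₂O₅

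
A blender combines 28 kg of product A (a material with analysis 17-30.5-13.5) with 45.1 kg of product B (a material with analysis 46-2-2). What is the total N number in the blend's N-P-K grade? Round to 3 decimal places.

Total mass = 28 + 45.1 = 73.1 kg.
N mass = 17%×28 + 46%×45.1 = 25.506 kg.
% N = 25.506 / 73.1 = 34.8919%.

34.892% N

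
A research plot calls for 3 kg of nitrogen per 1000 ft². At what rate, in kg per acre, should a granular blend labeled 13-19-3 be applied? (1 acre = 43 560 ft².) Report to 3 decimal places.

1005.231 kg of product per acre

Product per 1000 ft² = 3 / 13% = 23.0769 kg.
Convert to per acre: 23.0769 × 43.56 = 1005.2308 kg.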